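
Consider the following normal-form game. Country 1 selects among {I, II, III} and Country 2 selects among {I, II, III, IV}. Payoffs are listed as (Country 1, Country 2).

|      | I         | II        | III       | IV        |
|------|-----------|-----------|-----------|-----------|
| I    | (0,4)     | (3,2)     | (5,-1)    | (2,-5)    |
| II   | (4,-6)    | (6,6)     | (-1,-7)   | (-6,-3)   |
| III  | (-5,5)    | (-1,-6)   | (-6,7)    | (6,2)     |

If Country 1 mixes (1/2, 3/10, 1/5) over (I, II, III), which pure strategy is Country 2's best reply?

II

Compute Country 2's expected payoff from each pure strategy against the given mix.
I: (1/2)·4 + (3/10)·(-6) + (1/5)·5 = 6/5
II: (1/2)·2 + (3/10)·6 + (1/5)·(-6) = 8/5
III: (1/2)·(-1) + (3/10)·(-7) + (1/5)·7 = -6/5
IV: (1/2)·(-5) + (3/10)·(-3) + (1/5)·2 = -3
Highest expected payoff is 8/5, from II.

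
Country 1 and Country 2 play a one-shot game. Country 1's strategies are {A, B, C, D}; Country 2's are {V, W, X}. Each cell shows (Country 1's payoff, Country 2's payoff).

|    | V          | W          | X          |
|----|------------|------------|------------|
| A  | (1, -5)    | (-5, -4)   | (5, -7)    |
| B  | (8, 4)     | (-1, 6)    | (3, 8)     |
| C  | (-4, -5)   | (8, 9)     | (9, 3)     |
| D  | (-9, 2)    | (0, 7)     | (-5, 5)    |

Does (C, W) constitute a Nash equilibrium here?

Holding Country 2 at W: Country 1 gets 8 from C, versus -5 from A, -1 from B, 0 from D. No profitable deviation for Country 1.
Holding Country 1 at C: Country 2 gets 9 from W, versus -5 from V, 3 from X. No profitable deviation for Country 2 either.

Yes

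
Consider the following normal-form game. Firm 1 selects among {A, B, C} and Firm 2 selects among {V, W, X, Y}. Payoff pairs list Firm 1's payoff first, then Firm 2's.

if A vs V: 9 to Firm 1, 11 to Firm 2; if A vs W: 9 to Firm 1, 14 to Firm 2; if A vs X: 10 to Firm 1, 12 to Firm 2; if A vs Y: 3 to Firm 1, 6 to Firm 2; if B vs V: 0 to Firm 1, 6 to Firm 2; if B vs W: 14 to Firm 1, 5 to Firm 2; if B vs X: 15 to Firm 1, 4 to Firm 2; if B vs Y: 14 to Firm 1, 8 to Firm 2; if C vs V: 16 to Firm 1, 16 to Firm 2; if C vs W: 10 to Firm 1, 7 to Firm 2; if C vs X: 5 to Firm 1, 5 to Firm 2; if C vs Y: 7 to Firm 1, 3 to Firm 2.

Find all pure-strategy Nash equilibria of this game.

Check mutual best responses: a cell is a NE iff neither player can gain by unilaterally deviating.
Firm 1's best responses — vs V: C (payoff 16); vs W: B (payoff 14); vs X: B (payoff 15); vs Y: B (payoff 14).
Firm 2's best responses — vs A: W (payoff 14); vs B: Y (payoff 8); vs C: V (payoff 16).
Mutual best responses occur at (B, Y) and (C, V); at each, neither player gains by switching.

(B, Y) and (C, V)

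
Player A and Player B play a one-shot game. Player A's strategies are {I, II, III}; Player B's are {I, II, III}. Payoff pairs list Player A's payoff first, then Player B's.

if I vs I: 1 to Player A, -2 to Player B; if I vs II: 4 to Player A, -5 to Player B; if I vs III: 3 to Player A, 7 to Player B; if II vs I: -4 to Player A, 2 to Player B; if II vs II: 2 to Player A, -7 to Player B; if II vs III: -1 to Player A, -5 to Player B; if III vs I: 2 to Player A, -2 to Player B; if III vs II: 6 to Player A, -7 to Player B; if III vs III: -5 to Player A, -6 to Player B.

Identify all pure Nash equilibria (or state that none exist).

Check mutual best responses: a cell is a NE iff neither player can gain by unilaterally deviating.
Player A's best responses — vs I: III (payoff 2); vs II: III (payoff 6); vs III: I (payoff 3).
Player B's best responses — vs I: III (payoff 7); vs II: I (payoff 2); vs III: I (payoff -2).
Mutual best responses occur at (I, III) and (III, I); at each, neither player gains by switching.

(I, III) and (III, I)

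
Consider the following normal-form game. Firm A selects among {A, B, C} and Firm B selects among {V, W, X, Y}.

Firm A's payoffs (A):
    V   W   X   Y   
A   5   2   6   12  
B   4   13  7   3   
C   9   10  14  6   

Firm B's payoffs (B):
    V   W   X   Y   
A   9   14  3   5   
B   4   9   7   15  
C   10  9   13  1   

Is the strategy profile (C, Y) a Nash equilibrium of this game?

No

Holding Firm B at Y: Firm A gets 6 from C but could get 12 by switching to A. Firm A has a profitable deviation.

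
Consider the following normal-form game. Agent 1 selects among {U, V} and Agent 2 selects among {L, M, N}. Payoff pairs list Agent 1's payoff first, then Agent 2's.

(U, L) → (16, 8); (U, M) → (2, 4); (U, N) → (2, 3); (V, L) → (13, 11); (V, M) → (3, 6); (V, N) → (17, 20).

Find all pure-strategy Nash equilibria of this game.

A profile is a Nash equilibrium when each player is best-responding to the other.
Agent 1's best responses — vs L: U (payoff 16); vs M: V (payoff 3); vs N: V (payoff 17).
Agent 2's best responses — vs U: L (payoff 8); vs V: N (payoff 20).
Mutual best responses occur at (U, L) and (V, N); at each, neither player gains by switching.

(U, L) and (V, N)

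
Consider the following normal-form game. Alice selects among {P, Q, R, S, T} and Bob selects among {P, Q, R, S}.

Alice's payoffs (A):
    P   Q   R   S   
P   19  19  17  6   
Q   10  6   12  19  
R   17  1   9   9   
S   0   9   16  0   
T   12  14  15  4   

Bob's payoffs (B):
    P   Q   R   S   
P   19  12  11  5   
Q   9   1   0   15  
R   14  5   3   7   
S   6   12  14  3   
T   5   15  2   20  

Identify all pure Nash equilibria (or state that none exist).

(P, P) and (Q, S)

Find each player's best response to every opponent strategy; NE are the intersections.
Alice's best responses — vs P: P (payoff 19); vs Q: P (payoff 19); vs R: P (payoff 17); vs S: Q (payoff 19).
Bob's best responses — vs P: P (payoff 19); vs Q: S (payoff 15); vs R: P (payoff 14); vs S: R (payoff 14); vs T: S (payoff 20).
Mutual best responses occur at (P, P) and (Q, S); at each, neither player gains by switching.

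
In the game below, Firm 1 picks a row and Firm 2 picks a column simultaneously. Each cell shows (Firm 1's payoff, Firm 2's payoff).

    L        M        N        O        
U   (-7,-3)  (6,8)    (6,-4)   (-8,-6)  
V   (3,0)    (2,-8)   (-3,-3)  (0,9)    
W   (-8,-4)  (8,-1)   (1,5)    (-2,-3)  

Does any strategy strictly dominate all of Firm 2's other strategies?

None

Check whether one of Firm 2's strategies beats all alternatives regardless of what the opponent does.
L is not dominant: against U, M gives 8 > -3.
M is not dominant: against V, L gives 0 > -8.
N is not dominant: against U, L gives -3 > -4.
O is not dominant: against U, L gives -3 > -6.
No single strategy is best against every opponent action.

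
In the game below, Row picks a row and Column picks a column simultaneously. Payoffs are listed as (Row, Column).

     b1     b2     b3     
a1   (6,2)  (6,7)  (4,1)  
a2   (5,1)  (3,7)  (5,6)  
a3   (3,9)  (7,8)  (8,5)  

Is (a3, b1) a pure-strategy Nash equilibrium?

Holding Column at b1: Row gets 3 from a3 but could get 6 by switching to a1. Row has a profitable deviation.

No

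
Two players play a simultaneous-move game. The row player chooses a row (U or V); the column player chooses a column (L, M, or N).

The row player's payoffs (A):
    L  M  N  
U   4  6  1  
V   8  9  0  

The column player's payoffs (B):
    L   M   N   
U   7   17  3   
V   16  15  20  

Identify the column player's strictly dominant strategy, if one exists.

Check whether one of the column player's strategies beats all alternatives regardless of what the opponent does.
L is not dominant: against U, M gives 17 > 7.
M is not dominant: against V, L gives 16 > 15.
N is not dominant: against U, L gives 7 > 3.
No single strategy is best against every opponent action.

No strictly dominant strategy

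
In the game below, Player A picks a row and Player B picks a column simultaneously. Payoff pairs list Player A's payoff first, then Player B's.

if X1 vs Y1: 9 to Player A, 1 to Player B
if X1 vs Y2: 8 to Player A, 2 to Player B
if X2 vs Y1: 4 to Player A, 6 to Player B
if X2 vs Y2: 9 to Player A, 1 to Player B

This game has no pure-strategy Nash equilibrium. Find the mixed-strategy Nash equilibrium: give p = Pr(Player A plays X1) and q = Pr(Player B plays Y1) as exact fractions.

Each player's mixing probability is pinned down by making the *other* player indifferent.
Player B indifferent between Y1 and Y2: p·1 + (1−p)·6 = p·2 + (1−p)·1 ⟹ 6 + (-5)p = 1 + 1p ⟹ p = 5/6.
Player A indifferent between X1 and X2: q·9 + (1−q)·8 = q·4 + (1−q)·9 ⟹ 8 + 1q = 9 + (-5)q ⟹ q = 1/6.

p = 5/6, q = 1/6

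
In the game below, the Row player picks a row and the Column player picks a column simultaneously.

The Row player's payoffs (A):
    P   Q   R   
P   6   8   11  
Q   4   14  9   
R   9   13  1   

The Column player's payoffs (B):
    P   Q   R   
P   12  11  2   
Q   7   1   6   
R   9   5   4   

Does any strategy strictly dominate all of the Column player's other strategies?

A strategy is strictly dominant if it gives the Column player a strictly higher payoff than every other strategy, against every choice by the opponent.
P strictly dominates: vs P: 12 > each of {11, 2}; vs Q: 7 > each of {1, 6}; vs R: 9 > each of {5, 4}.

P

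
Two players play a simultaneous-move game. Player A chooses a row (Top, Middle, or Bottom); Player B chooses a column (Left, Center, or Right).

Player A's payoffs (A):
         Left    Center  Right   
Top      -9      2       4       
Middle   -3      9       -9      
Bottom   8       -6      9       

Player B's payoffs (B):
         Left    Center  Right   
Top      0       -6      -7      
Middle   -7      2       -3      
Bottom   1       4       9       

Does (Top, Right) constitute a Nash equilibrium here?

Holding Player B at Right: Player A gets 4 from Top but could get 9 by switching to Bottom. Player A has a profitable deviation.

No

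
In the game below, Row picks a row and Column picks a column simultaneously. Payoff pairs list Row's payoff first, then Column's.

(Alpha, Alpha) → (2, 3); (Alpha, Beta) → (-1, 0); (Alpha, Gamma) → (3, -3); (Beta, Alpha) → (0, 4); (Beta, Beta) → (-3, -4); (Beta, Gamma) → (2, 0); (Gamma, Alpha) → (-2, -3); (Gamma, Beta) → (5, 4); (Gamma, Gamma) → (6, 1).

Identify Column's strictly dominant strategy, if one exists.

None

Check whether one of Column's strategies beats all alternatives regardless of what the opponent does.
Alpha is not dominant: against Gamma, Beta gives 4 > -3.
Beta is not dominant: against Alpha, Alpha gives 3 > 0.
Gamma is not dominant: against Alpha, Alpha gives 3 > -3.
No single strategy is best against every opponent action.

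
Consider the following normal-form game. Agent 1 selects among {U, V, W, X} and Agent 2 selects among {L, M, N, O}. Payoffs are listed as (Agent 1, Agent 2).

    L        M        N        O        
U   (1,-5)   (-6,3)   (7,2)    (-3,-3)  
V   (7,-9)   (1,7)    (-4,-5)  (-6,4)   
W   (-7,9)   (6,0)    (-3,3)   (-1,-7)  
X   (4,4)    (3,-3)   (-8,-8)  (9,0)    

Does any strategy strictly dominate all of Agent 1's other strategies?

No strictly dominant strategy

Check whether one of Agent 1's strategies beats all alternatives regardless of what the opponent does.
U is not dominant: against L, V gives 7 > 1.
V is not dominant: against M, W gives 6 > 1.
W is not dominant: against L, U gives 1 > -7.
X is not dominant: against L, V gives 7 > 4.
No single strategy is best against every opponent action.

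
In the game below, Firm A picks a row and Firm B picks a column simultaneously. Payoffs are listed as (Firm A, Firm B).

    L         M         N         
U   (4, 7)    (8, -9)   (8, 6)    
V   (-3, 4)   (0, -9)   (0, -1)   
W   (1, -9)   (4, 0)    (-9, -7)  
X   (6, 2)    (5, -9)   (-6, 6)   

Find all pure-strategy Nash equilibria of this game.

Check mutual best responses: a cell is a NE iff neither player can gain by unilaterally deviating.
Firm A's best responses — vs L: X (payoff 6); vs M: U (payoff 8); vs N: U (payoff 8).
Firm B's best responses — vs U: L (payoff 7); vs V: L (payoff 4); vs W: M (payoff 0); vs X: N (payoff 6).
No cell has both players best-responding. For instance, Firm A's best reply to N is U, but against U Firm B prefers L over N.

No pure-strategy Nash equilibrium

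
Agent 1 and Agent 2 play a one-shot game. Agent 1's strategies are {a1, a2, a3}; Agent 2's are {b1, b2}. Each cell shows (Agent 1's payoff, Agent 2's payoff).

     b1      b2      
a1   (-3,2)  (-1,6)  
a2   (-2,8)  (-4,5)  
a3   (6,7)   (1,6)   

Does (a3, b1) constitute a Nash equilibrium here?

Yes

Holding Agent 2 at b1: Agent 1 gets 6 from a3, versus -3 from a1, -2 from a2. No profitable deviation for Agent 1.
Holding Agent 1 at a3: Agent 2 gets 7 from b1, versus 6 from b2. No profitable deviation for Agent 2 either.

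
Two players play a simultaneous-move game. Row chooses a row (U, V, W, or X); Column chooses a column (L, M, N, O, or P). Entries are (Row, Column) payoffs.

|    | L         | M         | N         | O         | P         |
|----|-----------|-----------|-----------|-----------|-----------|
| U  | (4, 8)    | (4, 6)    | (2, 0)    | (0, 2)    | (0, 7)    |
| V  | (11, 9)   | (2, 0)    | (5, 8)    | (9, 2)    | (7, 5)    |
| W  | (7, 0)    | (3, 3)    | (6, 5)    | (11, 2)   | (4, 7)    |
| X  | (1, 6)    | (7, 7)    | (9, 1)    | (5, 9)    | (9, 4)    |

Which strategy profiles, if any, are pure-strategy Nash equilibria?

Find each player's best response to every opponent strategy; NE are the intersections.
Row's best responses — vs L: V (payoff 11); vs M: X (payoff 7); vs N: X (payoff 9); vs O: W (payoff 11); vs P: X (payoff 9).
Column's best responses — vs U: L (payoff 8); vs V: L (payoff 9); vs W: P (payoff 7); vs X: O (payoff 9).
The only mutual best response is (V, L); neither player gains by switching there.

(V, L)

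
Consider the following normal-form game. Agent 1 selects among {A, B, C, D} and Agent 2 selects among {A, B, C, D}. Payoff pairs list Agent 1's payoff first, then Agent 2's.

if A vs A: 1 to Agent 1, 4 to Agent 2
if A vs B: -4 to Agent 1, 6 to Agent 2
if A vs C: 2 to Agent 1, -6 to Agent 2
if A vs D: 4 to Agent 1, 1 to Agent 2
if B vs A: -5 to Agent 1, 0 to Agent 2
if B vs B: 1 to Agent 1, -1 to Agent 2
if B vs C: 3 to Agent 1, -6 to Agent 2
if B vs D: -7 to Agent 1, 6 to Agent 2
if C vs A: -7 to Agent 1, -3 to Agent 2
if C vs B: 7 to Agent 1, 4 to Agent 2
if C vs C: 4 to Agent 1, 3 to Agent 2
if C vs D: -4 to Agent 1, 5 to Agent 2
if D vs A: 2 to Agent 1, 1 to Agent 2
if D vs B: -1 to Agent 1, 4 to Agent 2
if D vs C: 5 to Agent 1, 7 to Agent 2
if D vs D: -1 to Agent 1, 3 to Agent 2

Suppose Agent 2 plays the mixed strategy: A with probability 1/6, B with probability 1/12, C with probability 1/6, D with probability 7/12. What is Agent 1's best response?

Compute Agent 1's expected payoff from each pure strategy against the given mix.
A: (1/6)·1 + (1/12)·(-4) + (1/6)·2 + (7/12)·4 = 5/2
B: (1/6)·(-5) + (1/12)·1 + (1/6)·3 + (7/12)·(-7) = -13/3
C: (1/6)·(-7) + (1/12)·7 + (1/6)·4 + (7/12)·(-4) = -9/4
D: (1/6)·2 + (1/12)·(-1) + (1/6)·5 + (7/12)·(-1) = 1/2
Highest expected payoff is 5/2, from A.

A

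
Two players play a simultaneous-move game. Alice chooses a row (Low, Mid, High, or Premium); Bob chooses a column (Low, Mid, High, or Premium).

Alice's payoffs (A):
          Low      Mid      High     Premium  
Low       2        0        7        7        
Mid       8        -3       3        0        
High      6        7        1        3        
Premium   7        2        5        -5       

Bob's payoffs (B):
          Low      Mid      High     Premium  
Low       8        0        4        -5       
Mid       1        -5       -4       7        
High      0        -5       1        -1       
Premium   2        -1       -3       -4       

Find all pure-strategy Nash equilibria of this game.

No pure-strategy Nash equilibrium

A profile is a Nash equilibrium when each player is best-responding to the other.
Alice's best responses — vs Low: Mid (payoff 8); vs Mid: High (payoff 7); vs High: Low (payoff 7); vs Premium: Low (payoff 7).
Bob's best responses — vs Low: Low (payoff 8); vs Mid: Premium (payoff 7); vs High: High (payoff 1); vs Premium: Low (payoff 2).
No cell has both players best-responding. For instance, Alice's best reply to High is Low, but against Low Bob prefers Low over High.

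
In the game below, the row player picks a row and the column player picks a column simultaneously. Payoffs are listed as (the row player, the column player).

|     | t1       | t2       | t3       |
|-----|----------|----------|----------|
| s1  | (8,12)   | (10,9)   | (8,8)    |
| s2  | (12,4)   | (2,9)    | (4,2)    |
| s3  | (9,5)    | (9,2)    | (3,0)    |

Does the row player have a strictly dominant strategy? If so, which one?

No strictly dominant strategy

Check whether one of the row player's strategies beats all alternatives regardless of what the opponent does.
s1 is not dominant: against t1, s2 gives 12 > 8.
s2 is not dominant: against t2, s1 gives 10 > 2.
s3 is not dominant: against t1, s2 gives 12 > 9.
No single strategy is best against every opponent action.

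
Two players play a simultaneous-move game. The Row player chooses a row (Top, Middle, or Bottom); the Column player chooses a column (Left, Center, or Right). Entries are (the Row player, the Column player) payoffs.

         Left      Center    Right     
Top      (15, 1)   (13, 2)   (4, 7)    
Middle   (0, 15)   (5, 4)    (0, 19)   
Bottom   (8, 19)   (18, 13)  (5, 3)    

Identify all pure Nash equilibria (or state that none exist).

No pure-strategy Nash equilibrium

Check mutual best responses: a cell is a NE iff neither player can gain by unilaterally deviating.
The Row player's best responses — vs Left: Top (payoff 15); vs Center: Bottom (payoff 18); vs Right: Bottom (payoff 5).
The Column player's best responses — vs Top: Right (payoff 7); vs Middle: Right (payoff 19); vs Bottom: Left (payoff 19).
No cell has both players best-responding. For instance, the Row player's best reply to Right is Bottom, but against Bottom the Column player prefers Left over Right.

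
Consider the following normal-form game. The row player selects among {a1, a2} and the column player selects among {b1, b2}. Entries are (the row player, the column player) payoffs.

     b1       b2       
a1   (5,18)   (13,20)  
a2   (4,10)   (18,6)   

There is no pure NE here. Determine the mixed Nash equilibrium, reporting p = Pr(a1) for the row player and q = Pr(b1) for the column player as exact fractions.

In a mixed NE each player is indifferent between their pure strategies, so the opponent's mix sets the indifference.
The column player indifferent between b1 and b2: p·18 + (1−p)·10 = p·20 + (1−p)·6 ⟹ 10 + 8p = 6 + 14p ⟹ p = 2/3.
The row player indifferent between a1 and a2: q·5 + (1−q)·13 = q·4 + (1−q)·18 ⟹ 13 + (-8)q = 18 + (-14)q ⟹ q = 5/6.

p = 2/3, q = 5/6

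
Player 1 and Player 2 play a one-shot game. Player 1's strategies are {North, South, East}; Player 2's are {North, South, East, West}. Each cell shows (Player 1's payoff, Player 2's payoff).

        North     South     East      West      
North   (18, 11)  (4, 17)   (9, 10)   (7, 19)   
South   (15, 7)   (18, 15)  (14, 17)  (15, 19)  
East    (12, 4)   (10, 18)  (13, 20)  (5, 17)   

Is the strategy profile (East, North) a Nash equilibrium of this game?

Holding Player 2 at North: Player 1 gets 12 from East but could get 18 by switching to North. Player 1 has a profitable deviation.

No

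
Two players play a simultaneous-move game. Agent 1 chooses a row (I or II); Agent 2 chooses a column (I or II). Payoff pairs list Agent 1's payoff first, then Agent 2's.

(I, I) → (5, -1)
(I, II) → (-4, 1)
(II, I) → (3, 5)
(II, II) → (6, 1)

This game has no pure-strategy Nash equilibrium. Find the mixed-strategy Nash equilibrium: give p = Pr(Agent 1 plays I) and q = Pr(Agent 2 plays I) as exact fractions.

p = 2/3, q = 5/6

Each player's mixing probability is pinned down by making the *other* player indifferent.
Agent 2 indifferent between I and II: p·(-1) + (1−p)·5 = p·1 + (1−p)·1 ⟹ 5 + (-6)p = 1 + 0p ⟹ p = 2/3.
Agent 1 indifferent between I and II: q·5 + (1−q)·(-4) = q·3 + (1−q)·6 ⟹ (-4) + 9q = 6 + (-3)q ⟹ q = 5/6.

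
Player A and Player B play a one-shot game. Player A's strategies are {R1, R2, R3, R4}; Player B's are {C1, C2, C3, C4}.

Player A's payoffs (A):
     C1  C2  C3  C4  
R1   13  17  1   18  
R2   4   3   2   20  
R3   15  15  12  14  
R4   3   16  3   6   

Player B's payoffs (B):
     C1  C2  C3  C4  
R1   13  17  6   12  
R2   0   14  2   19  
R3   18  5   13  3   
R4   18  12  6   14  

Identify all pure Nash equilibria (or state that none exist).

Check mutual best responses: a cell is a NE iff neither player can gain by unilaterally deviating.
Player A's best responses — vs C1: R3 (payoff 15); vs C2: R1 (payoff 17); vs C3: R3 (payoff 12); vs C4: R2 (payoff 20).
Player B's best responses — vs R1: C2 (payoff 17); vs R2: C4 (payoff 19); vs R3: C1 (payoff 18); vs R4: C1 (payoff 18).
Mutual best responses occur at (R1, C2), (R2, C4), and (R3, C1); at each, neither player gains by switching.

(R1, C2), (R2, C4), and (R3, C1)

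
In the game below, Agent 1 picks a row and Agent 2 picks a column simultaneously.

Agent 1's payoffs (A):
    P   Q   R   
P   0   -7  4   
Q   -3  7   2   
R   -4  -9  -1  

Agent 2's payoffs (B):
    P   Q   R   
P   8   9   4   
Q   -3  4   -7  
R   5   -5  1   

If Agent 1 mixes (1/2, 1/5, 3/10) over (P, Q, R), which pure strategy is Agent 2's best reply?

Agent 2's best reply maximizes expected payoff against the mix.
P: (1/2)·8 + (1/5)·(-3) + (3/10)·5 = 49/10
Q: (1/2)·9 + (1/5)·4 + (3/10)·(-5) = 19/5
R: (1/2)·4 + (1/5)·(-7) + (3/10)·1 = 9/10
Highest expected payoff is 49/10, from P.

P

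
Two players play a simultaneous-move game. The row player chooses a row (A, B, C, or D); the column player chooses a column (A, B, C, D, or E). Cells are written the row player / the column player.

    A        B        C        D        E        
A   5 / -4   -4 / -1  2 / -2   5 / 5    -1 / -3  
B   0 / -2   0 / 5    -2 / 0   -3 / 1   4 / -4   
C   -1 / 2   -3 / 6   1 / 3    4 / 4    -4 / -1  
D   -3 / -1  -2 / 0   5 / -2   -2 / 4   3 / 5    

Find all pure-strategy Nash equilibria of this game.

A profile is a Nash equilibrium when each player is best-responding to the other.
The row player's best responses — vs A: A (payoff 5); vs B: B (payoff 0); vs C: D (payoff 5); vs D: A (payoff 5); vs E: B (payoff 4).
The column player's best responses — vs A: D (payoff 5); vs B: B (payoff 5); vs C: B (payoff 6); vs D: E (payoff 5).
Mutual best responses occur at (A, D) and (B, B); at each, neither player gains by switching.

(A, D) and (B, B)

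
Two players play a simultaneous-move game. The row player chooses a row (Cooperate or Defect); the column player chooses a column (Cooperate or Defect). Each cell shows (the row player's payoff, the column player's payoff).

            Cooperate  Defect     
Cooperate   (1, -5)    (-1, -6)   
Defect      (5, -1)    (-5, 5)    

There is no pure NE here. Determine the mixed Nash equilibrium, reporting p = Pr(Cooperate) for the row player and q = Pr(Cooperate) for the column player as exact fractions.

In a mixed NE each player is indifferent between their pure strategies, so the opponent's mix sets the indifference.
The column player indifferent between Cooperate and Defect: p·(-5) + (1−p)·(-1) = p·(-6) + (1−p)·5 ⟹ (-1) + (-4)p = 5 + (-11)p ⟹ p = 6/7.
The row player indifferent between Cooperate and Defect: q·1 + (1−q)·(-1) = q·5 + (1−q)·(-5) ⟹ (-1) + 2q = (-5) + 10q ⟹ q = 1/2.

p = 6/7, q = 1/2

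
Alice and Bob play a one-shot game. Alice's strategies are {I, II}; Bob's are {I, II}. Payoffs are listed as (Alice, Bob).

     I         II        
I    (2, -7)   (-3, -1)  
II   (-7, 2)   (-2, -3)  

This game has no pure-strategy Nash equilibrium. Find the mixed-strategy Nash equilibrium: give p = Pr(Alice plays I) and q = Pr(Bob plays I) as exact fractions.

In a mixed NE each player is indifferent between their pure strategies, so the opponent's mix sets the indifference.
Bob indifferent between I and II: p·(-7) + (1−p)·2 = p·(-1) + (1−p)·(-3) ⟹ 2 + (-9)p = (-3) + 2p ⟹ p = 5/11.
Alice indifferent between I and II: q·2 + (1−q)·(-3) = q·(-7) + (1−q)·(-2) ⟹ (-3) + 5q = (-2) + (-5)q ⟹ q = 1/10.

p = 5/11, q = 1/10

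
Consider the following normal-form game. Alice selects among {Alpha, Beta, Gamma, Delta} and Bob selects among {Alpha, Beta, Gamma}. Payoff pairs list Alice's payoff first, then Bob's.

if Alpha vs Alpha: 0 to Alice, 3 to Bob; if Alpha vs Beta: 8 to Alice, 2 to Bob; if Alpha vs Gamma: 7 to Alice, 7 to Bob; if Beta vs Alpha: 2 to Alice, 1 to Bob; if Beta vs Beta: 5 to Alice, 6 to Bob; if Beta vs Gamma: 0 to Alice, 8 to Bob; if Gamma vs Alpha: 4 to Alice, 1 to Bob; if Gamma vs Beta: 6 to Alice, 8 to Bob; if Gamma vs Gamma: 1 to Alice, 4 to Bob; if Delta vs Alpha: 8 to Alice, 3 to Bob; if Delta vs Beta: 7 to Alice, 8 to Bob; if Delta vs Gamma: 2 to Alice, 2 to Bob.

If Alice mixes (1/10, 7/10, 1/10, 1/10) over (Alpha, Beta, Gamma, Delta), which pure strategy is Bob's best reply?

Gamma

Compute Bob's expected payoff from each pure strategy against the given mix.
Alpha: (1/10)·3 + (7/10)·1 + (1/10)·1 + (1/10)·3 = 7/5
Beta: (1/10)·2 + (7/10)·6 + (1/10)·8 + (1/10)·8 = 6
Gamma: (1/10)·7 + (7/10)·8 + (1/10)·4 + (1/10)·2 = 69/10
Highest expected payoff is 69/10, from Gamma.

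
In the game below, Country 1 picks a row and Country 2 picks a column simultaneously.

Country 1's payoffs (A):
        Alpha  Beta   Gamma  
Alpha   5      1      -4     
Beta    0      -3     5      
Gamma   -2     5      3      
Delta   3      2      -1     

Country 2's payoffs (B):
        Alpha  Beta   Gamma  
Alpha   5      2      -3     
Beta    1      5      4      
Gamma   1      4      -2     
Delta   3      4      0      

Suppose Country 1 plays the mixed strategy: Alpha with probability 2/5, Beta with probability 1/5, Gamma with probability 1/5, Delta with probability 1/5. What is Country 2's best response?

Country 2's best reply maximizes expected payoff against the mix.
Alpha: (2/5)·5 + (1/5)·1 + (1/5)·1 + (1/5)·3 = 3
Beta: (2/5)·2 + (1/5)·5 + (1/5)·4 + (1/5)·4 = 17/5
Gamma: (2/5)·(-3) + (1/5)·4 + (1/5)·(-2) + (1/5)·0 = -4/5
Highest expected payoff is 17/5, from Beta.

Beta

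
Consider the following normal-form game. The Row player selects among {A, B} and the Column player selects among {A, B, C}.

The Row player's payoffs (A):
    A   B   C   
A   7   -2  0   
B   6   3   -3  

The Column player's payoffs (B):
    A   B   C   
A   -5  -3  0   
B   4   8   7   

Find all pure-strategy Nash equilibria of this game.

(A, C) and (B, B)

A profile is a Nash equilibrium when each player is best-responding to the other.
The Row player's best responses — vs A: A (payoff 7); vs B: B (payoff 3); vs C: A (payoff 0).
The Column player's best responses — vs A: C (payoff 0); vs B: B (payoff 8).
Mutual best responses occur at (A, C) and (B, B); at each, neither player gains by switching.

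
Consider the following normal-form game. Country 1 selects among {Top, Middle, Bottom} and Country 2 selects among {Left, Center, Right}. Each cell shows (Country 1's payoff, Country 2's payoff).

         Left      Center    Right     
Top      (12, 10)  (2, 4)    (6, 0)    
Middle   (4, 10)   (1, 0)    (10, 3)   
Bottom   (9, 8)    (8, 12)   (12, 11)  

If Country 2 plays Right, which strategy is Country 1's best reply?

Bottom

With Country 2 fixed at Right, Country 1's payoffs are: Top → 6, Middle → 10, Bottom → 12.
The maximum is 12, achieved by Bottom.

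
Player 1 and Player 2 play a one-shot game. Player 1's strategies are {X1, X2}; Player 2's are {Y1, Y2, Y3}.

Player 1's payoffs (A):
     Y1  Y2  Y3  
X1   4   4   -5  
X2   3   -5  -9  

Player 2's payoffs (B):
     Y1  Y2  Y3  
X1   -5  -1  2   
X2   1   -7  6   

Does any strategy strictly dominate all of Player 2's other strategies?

Y3

A strategy is strictly dominant if it gives Player 2 a strictly higher payoff than every other strategy, against every choice by the opponent.
Y3 strictly dominates: vs X1: 2 > each of {-5, -1}; vs X2: 6 > each of {1, -7}.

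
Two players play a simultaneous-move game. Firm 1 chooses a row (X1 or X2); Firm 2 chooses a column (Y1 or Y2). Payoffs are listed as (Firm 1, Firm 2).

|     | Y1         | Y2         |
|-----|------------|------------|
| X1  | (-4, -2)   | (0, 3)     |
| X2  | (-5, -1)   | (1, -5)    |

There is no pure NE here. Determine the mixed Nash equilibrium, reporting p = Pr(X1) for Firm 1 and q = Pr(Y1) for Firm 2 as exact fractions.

p = 4/9, q = 1/2

Each player's mixing probability is pinned down by making the *other* player indifferent.
Firm 2 indifferent between Y1 and Y2: p·(-2) + (1−p)·(-1) = p·3 + (1−p)·(-5) ⟹ (-1) + (-1)p = (-5) + 8p ⟹ p = 4/9.
Firm 1 indifferent between X1 and X2: q·(-4) + (1−q)·0 = q·(-5) + (1−q)·1 ⟹ 0 + (-4)q = 1 + (-6)q ⟹ q = 1/2.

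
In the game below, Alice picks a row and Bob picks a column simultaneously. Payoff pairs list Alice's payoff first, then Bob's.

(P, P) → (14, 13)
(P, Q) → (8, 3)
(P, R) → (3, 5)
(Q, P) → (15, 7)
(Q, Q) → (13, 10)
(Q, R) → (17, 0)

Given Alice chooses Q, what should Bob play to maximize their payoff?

Q

With Alice fixed at Q, Bob's payoffs are: P → 7, Q → 10, R → 0.
The maximum is 10, achieved by Q.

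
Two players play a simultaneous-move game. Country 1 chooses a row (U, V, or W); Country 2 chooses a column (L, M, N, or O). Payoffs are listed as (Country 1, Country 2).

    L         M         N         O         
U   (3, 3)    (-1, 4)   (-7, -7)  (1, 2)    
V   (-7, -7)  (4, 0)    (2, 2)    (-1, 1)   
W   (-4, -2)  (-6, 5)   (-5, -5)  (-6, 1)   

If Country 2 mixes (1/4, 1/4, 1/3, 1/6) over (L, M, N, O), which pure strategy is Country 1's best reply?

V

Compute Country 1's expected payoff from each pure strategy against the given mix.
U: (1/4)·3 + (1/4)·(-1) + (1/3)·(-7) + (1/6)·1 = -5/3
V: (1/4)·(-7) + (1/4)·4 + (1/3)·2 + (1/6)·(-1) = -1/4
W: (1/4)·(-4) + (1/4)·(-6) + (1/3)·(-5) + (1/6)·(-6) = -31/6
Highest expected payoff is -1/4, from V.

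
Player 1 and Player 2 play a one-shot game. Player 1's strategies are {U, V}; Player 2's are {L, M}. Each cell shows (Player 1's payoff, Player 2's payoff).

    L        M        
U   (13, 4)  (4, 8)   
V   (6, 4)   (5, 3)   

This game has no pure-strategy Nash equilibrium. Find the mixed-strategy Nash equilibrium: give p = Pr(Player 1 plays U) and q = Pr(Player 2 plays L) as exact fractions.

p = 1/5, q = 1/8

In a mixed NE each player is indifferent between their pure strategies, so the opponent's mix sets the indifference.
Player 2 indifferent between L and M: p·4 + (1−p)·4 = p·8 + (1−p)·3 ⟹ 4 + 0p = 3 + 5p ⟹ p = 1/5.
Player 1 indifferent between U and V: q·13 + (1−q)·4 = q·6 + (1−q)·5 ⟹ 4 + 9q = 5 + 1q ⟹ q = 1/8.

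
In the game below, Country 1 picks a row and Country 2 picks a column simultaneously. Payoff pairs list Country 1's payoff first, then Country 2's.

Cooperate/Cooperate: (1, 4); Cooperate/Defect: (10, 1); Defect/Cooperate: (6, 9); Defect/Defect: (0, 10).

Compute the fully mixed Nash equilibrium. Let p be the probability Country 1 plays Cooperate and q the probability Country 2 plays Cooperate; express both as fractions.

Each player's mixing probability is pinned down by making the *other* player indifferent.
Country 2 indifferent between Cooperate and Defect: p·4 + (1−p)·9 = p·1 + (1−p)·10 ⟹ 9 + (-5)p = 10 + (-9)p ⟹ p = 1/4.
Country 1 indifferent between Cooperate and Defect: q·1 + (1−q)·10 = q·6 + (1−q)·0 ⟹ 10 + (-9)q = 0 + 6q ⟹ q = 2/3.

p = 1/4, q = 2/3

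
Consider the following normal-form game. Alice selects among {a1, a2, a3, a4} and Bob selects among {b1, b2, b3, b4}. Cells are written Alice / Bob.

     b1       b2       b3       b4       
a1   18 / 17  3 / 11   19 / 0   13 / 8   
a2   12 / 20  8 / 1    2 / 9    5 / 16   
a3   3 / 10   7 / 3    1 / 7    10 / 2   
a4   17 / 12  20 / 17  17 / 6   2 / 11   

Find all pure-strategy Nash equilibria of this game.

Find each player's best response to every opponent strategy; NE are the intersections.
Alice's best responses — vs b1: a1 (payoff 18); vs b2: a4 (payoff 20); vs b3: a1 (payoff 19); vs b4: a1 (payoff 13).
Bob's best responses — vs a1: b1 (payoff 17); vs a2: b1 (payoff 20); vs a3: b1 (payoff 10); vs a4: b2 (payoff 17).
Mutual best responses occur at (a1, b1) and (a4, b2); at each, neither player gains by switching.

(a1, b1) and (a4, b2)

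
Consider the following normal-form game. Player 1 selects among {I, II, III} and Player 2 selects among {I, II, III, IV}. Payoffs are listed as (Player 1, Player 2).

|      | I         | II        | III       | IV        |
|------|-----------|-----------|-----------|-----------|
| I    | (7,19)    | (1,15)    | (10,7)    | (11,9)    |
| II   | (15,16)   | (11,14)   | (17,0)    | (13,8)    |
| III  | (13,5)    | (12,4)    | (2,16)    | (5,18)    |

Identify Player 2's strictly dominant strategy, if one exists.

Check whether one of Player 2's strategies beats all alternatives regardless of what the opponent does.
I is not dominant: against III, III gives 16 > 5.
II is not dominant: against I, I gives 19 > 15.
III is not dominant: against I, I gives 19 > 7.
IV is not dominant: against I, I gives 19 > 9.
No single strategy is best against every opponent action.

No strictly dominant strategy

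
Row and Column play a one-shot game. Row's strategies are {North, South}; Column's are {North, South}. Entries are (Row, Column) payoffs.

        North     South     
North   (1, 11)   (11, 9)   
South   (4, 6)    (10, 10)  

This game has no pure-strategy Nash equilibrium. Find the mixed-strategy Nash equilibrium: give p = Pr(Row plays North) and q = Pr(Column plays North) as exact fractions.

p = 2/3, q = 1/4

In a mixed NE each player is indifferent between their pure strategies, so the opponent's mix sets the indifference.
Column indifferent between North and South: p·11 + (1−p)·6 = p·9 + (1−p)·10 ⟹ 6 + 5p = 10 + (-1)p ⟹ p = 2/3.
Row indifferent between North and South: q·1 + (1−q)·11 = q·4 + (1−q)·10 ⟹ 11 + (-10)q = 10 + (-6)q ⟹ q = 1/4.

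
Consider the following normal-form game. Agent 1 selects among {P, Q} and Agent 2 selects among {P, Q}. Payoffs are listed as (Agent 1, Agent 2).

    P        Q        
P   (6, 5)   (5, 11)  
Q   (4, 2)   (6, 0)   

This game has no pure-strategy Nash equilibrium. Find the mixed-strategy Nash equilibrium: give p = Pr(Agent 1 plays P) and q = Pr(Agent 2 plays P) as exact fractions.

In a mixed NE each player is indifferent between their pure strategies, so the opponent's mix sets the indifference.
Agent 2 indifferent between P and Q: p·5 + (1−p)·2 = p·11 + (1−p)·0 ⟹ 2 + 3p = 0 + 11p ⟹ p = 1/4.
Agent 1 indifferent between P and Q: q·6 + (1−q)·5 = q·4 + (1−q)·6 ⟹ 5 + 1q = 6 + (-2)q ⟹ q = 1/3.

p = 1/4, q = 1/3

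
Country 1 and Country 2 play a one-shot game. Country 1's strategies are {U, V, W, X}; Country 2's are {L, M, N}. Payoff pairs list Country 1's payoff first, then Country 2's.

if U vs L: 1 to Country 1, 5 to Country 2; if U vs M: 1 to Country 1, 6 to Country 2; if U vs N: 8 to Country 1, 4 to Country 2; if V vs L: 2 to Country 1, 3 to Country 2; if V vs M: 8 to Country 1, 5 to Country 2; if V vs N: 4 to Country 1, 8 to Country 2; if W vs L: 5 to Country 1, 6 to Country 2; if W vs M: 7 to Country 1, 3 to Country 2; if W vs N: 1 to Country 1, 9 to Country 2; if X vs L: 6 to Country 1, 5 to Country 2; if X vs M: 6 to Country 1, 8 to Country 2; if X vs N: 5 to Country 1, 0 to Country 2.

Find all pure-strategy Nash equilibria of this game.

Check mutual best responses: a cell is a NE iff neither player can gain by unilaterally deviating.
Country 1's best responses — vs L: X (payoff 6); vs M: V (payoff 8); vs N: U (payoff 8).
Country 2's best responses — vs U: M (payoff 6); vs V: N (payoff 8); vs W: N (payoff 9); vs X: M (payoff 8).
No cell has both players best-responding. For instance, Country 1's best reply to L is X, but against X Country 2 prefers M over L.

No pure-strategy Nash equilibrium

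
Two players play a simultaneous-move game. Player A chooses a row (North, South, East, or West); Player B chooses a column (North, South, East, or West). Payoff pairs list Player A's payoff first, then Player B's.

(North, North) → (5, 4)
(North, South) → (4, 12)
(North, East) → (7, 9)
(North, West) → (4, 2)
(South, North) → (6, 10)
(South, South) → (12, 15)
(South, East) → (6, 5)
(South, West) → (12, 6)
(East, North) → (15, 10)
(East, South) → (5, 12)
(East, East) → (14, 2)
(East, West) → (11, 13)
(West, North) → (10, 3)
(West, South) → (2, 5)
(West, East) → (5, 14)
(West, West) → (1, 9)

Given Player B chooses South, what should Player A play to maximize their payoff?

South

With Player B fixed at South, Player A's payoffs are: North → 4, South → 12, East → 5, West → 2.
The maximum is 12, achieved by South.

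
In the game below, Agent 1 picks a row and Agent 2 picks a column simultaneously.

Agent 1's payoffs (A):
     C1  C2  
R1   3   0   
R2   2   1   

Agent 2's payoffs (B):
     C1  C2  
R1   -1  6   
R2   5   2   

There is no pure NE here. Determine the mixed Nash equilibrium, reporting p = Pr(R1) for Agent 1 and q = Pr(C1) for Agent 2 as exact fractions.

p = 3/10, q = 1/2

Each player's mixing probability is pinned down by making the *other* player indifferent.
Agent 2 indifferent between C1 and C2: p·(-1) + (1−p)·5 = p·6 + (1−p)·2 ⟹ 5 + (-6)p = 2 + 4p ⟹ p = 3/10.
Agent 1 indifferent between R1 and R2: q·3 + (1−q)·0 = q·2 + (1−q)·1 ⟹ 0 + 3q = 1 + 1q ⟹ q = 1/2.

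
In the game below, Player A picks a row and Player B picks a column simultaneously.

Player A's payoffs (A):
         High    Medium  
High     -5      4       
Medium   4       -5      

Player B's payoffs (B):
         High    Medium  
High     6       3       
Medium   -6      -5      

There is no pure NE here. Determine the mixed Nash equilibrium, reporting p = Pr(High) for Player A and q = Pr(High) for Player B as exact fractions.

Each player's mixing probability is pinned down by making the *other* player indifferent.
Player B indifferent between High and Medium: p·6 + (1−p)·(-6) = p·3 + (1−p)·(-5) ⟹ (-6) + 12p = (-5) + 8p ⟹ p = 1/4.
Player A indifferent between High and Medium: q·(-5) + (1−q)·4 = q·4 + (1−q)·(-5) ⟹ 4 + (-9)q = (-5) + 9q ⟹ q = 1/2.

p = 1/4, q = 1/2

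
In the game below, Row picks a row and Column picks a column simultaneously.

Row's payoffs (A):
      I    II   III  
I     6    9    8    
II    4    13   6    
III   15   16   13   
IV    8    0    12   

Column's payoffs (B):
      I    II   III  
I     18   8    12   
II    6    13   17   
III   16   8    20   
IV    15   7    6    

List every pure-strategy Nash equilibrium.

(III, III)

Find each player's best response to every opponent strategy; NE are the intersections.
Row's best responses — vs I: III (payoff 15); vs II: III (payoff 16); vs III: III (payoff 13).
Column's best responses — vs I: I (payoff 18); vs II: III (payoff 17); vs III: III (payoff 20); vs IV: I (payoff 15).
The only mutual best response is (III, III); neither player gains by switching there.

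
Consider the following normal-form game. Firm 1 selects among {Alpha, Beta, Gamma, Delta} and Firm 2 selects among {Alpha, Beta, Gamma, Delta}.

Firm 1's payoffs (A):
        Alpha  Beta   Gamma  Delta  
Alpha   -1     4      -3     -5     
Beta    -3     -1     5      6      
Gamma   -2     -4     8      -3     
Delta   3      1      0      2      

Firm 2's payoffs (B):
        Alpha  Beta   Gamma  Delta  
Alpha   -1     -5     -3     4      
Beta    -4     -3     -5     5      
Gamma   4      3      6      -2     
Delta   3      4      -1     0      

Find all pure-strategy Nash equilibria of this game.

Find each player's best response to every opponent strategy; NE are the intersections.
Firm 1's best responses — vs Alpha: Delta (payoff 3); vs Beta: Alpha (payoff 4); vs Gamma: Gamma (payoff 8); vs Delta: Beta (payoff 6).
Firm 2's best responses — vs Alpha: Delta (payoff 4); vs Beta: Delta (payoff 5); vs Gamma: Gamma (payoff 6); vs Delta: Beta (payoff 4).
Mutual best responses occur at (Beta, Delta) and (Gamma, Gamma); at each, neither player gains by switching.

(Beta, Delta) and (Gamma, Gamma)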